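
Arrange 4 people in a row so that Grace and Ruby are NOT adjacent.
Total - adjacent = 4! - (4-1)!×2 = 24 - 12 = 12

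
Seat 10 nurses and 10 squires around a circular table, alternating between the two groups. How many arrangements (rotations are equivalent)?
Fix one of the nurses: (10-1)! ways for the remaining nurses, × 10! ways for the squires = 362880 × 3628800 = 1316818944000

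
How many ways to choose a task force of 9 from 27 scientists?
C(27,9) = 27!/(9!×18!) = 4686825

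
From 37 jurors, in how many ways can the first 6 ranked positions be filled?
P(37,6) = 37!/(37-6)! = 1673844480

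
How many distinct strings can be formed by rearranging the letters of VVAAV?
5! / (3! × 2!) = 10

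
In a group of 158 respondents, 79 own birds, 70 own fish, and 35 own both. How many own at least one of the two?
|A∪B| = |A| + |B| - |A∩B| = 79 + 70 - 35 = 114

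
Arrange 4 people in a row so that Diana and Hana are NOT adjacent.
Total - adjacent = 4! - (4-1)!×2 = 24 - 12 = 12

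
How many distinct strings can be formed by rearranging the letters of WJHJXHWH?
8! / (1! × 2! × 3! × 2!) = 1680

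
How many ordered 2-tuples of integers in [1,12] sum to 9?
Coefficient of x^9 in (x + x² + ... + x^12)^2. By inclusion-exclusion on dice exceeding 12: Σ_j (-1)^j C(2,j)·C(9-1-12j, 1) = C(2,0)·C(8,1) = 1·8 = 8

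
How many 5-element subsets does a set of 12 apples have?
C(12,5) = 12!/(5!×7!) = 792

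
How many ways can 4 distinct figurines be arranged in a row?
4! = 24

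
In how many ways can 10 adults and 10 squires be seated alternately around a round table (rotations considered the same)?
Fix one of the adults: (10-1)! ways for the remaining adults, × 10! ways for the squires = 362880 × 3628800 = 1316818944000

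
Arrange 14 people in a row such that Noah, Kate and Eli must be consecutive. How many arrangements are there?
Treat the 3 as one block: (14-3+1)! × 3! = 479001600 × 6 = 2874009600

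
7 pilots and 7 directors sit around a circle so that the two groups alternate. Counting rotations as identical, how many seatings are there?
Fix one of the pilots: (7-1)! ways for the remaining pilots, × 7! ways for the directors = 720 × 5040 = 3628800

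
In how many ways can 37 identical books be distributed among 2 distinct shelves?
C(37+2-1, 2-1) = C(38, 1) = 38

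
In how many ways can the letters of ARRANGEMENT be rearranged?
11! / (2! × 2! × 2! × 1! × 2! × 1! × 1!) = 2494800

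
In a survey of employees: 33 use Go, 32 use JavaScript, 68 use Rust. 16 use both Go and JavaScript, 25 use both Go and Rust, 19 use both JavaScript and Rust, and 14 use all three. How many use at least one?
|A∪B∪C| = 33+32+68-16-25-19+14 = 87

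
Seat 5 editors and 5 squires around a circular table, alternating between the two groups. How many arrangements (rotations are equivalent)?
Fix one of the editors: (5-1)! ways for the remaining editors, × 5! ways for the squires = 24 × 120 = 2880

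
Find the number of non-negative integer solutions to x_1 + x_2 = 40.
C(40+2-1, 2-1) = C(41, 1) = 41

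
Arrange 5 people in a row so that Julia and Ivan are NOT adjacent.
Total - adjacent = 5! - (5-1)!×2 = 120 - 48 = 72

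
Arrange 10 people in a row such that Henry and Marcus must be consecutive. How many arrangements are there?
Treat the 2 as one block: (10-2+1)! × 2! = 362880 × 2 = 725760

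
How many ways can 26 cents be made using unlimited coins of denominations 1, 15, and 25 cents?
Coefficient of x^26 in 1/(1-x^1) · 1/(1-x^15) · 1/(1-x^25). Case on j = number of 25-cent coins (j = 0..1); remainder r = 26 - 25j is made from {1,15} in ⌊r/15⌋+1 ways. r = 26, 1 → 2 + 1 = 3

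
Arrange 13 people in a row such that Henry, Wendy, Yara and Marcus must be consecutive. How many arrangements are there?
Treat the 4 as one block: (13-4+1)! × 4! = 3628800 × 24 = 87091200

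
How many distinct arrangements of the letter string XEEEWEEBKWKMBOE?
15! / (1! × 2! × 2! × 6! × 1! × 2! × 1!) = 227026800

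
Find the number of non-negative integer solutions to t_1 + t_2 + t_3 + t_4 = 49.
C(49+4-1, 4-1) = C(52, 3) = 22100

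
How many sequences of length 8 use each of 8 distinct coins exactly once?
8! = 40320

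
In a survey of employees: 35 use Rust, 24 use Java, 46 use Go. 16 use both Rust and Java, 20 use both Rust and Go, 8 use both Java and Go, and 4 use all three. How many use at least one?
|A∪B∪C| = 35+24+46-16-20-8+4 = 65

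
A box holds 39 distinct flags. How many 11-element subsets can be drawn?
C(39,11) = 39!/(11!×28!) = 1676056044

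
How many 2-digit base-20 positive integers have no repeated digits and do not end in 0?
Last digit: 19 nonzero choices. First digit: 18 (nonzero, ≠last). Middle 0: P(18,0) = 1. Total = 342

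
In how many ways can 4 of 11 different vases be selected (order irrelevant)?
C(11,4) = 11!/(4!×7!) = 330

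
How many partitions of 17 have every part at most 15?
Let r_j(i) = number of partitions of i into parts ≤ j, for i = 0..17. r_1(i) = 1 for all i; r_j(i) = r_{j-1}(i) + r_j(i-j). Rows j = 2..15: ≤2: 1 1 2 2 3 3 4 4 5 5 6 6 7 7 8 8 9 9; ≤3: 1 1 2 3 4 5 7 8 10 12 14 16 19 21 24 27 30 33; ≤4: 1 1 2 3 5 6 9 11 15 18 23 27 34 39 47 54 64 72; ≤5: 1 1 2 3 5 7 10 13 18 23 30 37 47 57 70 84 101 119; ≤6: 1 1 2 3 5 7 11 14 20 26 35 44 58 71 90 110 136 163; ≤7: 1 1 2 3 5 7 11 15 21 28 38 49 65 82 105 131 164 201; ≤8: 1 1 2 3 5 7 11 15 22 29 40 52 70 89 116 146 186 230; ≤9: 1 1 2 3 5 7 11 15 22 30 41 54 73 94 123 157 201 252; ≤10: 1 1 2 3 5 7 11 15 22 30 42 55 75 97 128 164 212 267; ≤11: 1 1 2 3 5 7 11 15 22 30 42 56 76 99 131 169 219 278; ≤12: 1 1 2 3 5 7 11 15 22 30 42 56 77 100 133 172 224 285; ≤13: 1 1 2 3 5 7 11 15 22 30 42 56 77 101 134 174 227 290; ≤14: 1 1 2 3 5 7 11 15 22 30 42 56 77 101 135 175 229 293; ≤15: 1 1 2 3 5 7 11 15 22 30 42 56 77 101 135 176 230 295. r_15(17) = 295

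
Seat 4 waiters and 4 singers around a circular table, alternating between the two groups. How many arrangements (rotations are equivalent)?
Fix one of the waiters: (4-1)! ways for the remaining waiters, × 4! ways for the singers = 6 × 24 = 144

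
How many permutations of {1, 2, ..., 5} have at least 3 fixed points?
Exactly j fixed points: C(5,j)·!(5-j); sum over j ≥ 3 (derangement numbers via !m = (m-1)·(!(m-1) + !(m-2)): !0..!2 = 1, 0, 1). Σ_{j=3}^{5} C(5,j)·!(5-j) = C(5,3)·!2 + C(5,4)·!1 + C(5,5)·!0 = 10·1 + 5·0 + 1·1 = 11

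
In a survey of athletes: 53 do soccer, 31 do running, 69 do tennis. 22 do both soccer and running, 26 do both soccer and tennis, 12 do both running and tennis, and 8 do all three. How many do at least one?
|A∪B∪C| = 53+31+69-22-26-12+8 = 101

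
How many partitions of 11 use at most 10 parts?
By conjugation, equals partitions of 11 into parts ≤ 10. Let r_j(i) = number of partitions of i into parts ≤ j, for i = 0..11. r_1(i) = 1 for all i; r_j(i) = r_{j-1}(i) + r_j(i-j). Rows j = 2..10: ≤2: 1 1 2 2 3 3 4 4 5 5 6 6; ≤3: 1 1 2 3 4 5 7 8 10 12 14 16; ≤4: 1 1 2 3 5 6 9 11 15 18 23 27; ≤5: 1 1 2 3 5 7 10 13 18 23 30 37; ≤6: 1 1 2 3 5 7 11 14 20 26 35 44; ≤7: 1 1 2 3 5 7 11 15 21 28 38 49; ≤8: 1 1 2 3 5 7 11 15 22 29 40 52; ≤9: 1 1 2 3 5 7 11 15 22 30 41 54; ≤10: 1 1 2 3 5 7 11 15 22 30 42 55. r_10(11) = 55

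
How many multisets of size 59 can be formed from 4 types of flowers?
C(59+4-1, 4-1) = C(62, 3) = 37820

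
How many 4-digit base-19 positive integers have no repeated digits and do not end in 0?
Last digit: 18 nonzero choices. First digit: 17 (nonzero, ≠last). Middle 2: P(17,2) = 272. Total = 83232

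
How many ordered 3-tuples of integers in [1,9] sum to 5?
Coefficient of x^5 in (x + x² + ... + x^9)^3. By inclusion-exclusion on dice exceeding 9: Σ_j (-1)^j C(3,j)·C(5-1-9j, 2) = C(3,0)·C(4,2) = 1·6 = 6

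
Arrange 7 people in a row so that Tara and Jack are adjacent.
Treat as block: (7-1)! × 2! = 720 × 2 = 1440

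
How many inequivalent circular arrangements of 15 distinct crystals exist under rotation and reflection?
(15-1)!/2 = 87178291200/2 = 43589145600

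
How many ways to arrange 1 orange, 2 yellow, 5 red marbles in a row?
8! / (1! × 2! × 5!) = 168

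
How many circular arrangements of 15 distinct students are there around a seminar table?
Circular: fix one position, arrange the rest. (15-1)! = 87178291200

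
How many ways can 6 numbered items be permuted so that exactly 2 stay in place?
Choose the 2 fixed points C(6,2) = 15, derange the rest: !4 = Σ_{j=0}^{4} (-1)^j·4!/j! = 24 - 24 + 12 - 4 + 1 = 9. Product = 15 × 9 = 135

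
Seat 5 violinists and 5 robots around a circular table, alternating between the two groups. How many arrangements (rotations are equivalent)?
Fix one of the violinists: (5-1)! ways for the remaining violinists, × 5! ways for the robots = 24 × 120 = 2880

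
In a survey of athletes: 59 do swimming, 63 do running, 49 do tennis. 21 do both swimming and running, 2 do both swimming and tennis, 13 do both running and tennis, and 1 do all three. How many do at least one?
|A∪B∪C| = 59+63+49-21-2-13+1 = 136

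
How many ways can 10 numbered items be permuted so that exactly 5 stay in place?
Choose the 5 fixed points C(10,5) = 252, derange the rest: !5 = Σ_{j=0}^{5} (-1)^j·5!/j! = 120 - 120 + 60 - 20 + 5 - 1 = 44. Product = 252 × 44 = 11088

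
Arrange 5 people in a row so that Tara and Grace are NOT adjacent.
Total - adjacent = 5! - (5-1)!×2 = 120 - 48 = 72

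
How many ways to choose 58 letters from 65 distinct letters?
C(65,58) = 65!/(58!×7!) = 696190560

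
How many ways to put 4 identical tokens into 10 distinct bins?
C(4+10-1, 10-1) = C(13, 9) = 715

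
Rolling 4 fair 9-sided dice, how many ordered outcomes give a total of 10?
Coefficient of x^10 in (x + x² + ... + x^9)^4. By inclusion-exclusion on dice exceeding 9: Σ_j (-1)^j C(4,j)·C(10-1-9j, 3) = C(4,0)·C(9,3) = 1·84 = 84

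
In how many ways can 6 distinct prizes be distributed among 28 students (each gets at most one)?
P(28,6) = 28!/(28-6)! = 271252800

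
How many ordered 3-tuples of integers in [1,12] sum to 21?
Coefficient of x^21 in (x + x² + ... + x^12)^3. By inclusion-exclusion on dice exceeding 12: Σ_j (-1)^j C(3,j)·C(21-1-12j, 2) = C(3,0)·C(20,2) - C(3,1)·C(8,2) = 1·190 - 3·28 = 106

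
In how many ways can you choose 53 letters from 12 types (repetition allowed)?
C(53+12-1, 12-1) = C(64, 11) = 743595781824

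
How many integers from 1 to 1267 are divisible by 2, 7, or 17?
⌊1267/2⌋+⌊1267/7⌋+⌊1267/17⌋ - ⌊1267/14⌋-⌊1267/34⌋-⌊1267/119⌋ + ⌊1267/238⌋ = 633+181+74 - 90-37-10 + 5 = 756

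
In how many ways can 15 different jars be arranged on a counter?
15! = 1307674368000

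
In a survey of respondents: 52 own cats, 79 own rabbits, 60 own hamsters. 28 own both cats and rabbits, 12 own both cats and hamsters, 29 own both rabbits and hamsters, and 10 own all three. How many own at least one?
|A∪B∪C| = 52+79+60-28-12-29+10 = 132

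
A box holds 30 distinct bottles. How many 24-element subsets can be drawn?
C(30,24) = 30!/(24!×6!) = 593775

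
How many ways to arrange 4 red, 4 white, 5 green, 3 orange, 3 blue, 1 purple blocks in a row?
20! / (4! × 4! × 5! × 3! × 3! × 1!) = 977728752000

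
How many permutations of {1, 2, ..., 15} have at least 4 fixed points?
Exactly j fixed points: C(15,j)·!(15-j); sum over j ≥ 4 (derangement numbers via !m = (m-1)·(!(m-1) + !(m-2)): !0..!11 = 1, 0, 1, 2, 9, 44, 265, 1854, 14833, 133496, 1334961, 14684570). Σ_{j=4}^{15} C(15,j)·!(15-j) = C(15,4)·!11 + C(15,5)·!10 + C(15,6)·!9 + C(15,7)·!8 + C(15,8)·!7 + C(15,9)·!6 + C(15,10)·!5 + C(15,11)·!4 + C(15,12)·!3 + C(15,13)·!2 + C(15,14)·!1 + C(15,15)·!0 = 1365·14684570 + 3003·1334961 + 5005·133496 + 6435·14833 + 6435·1854 + 5005·265 + 3003·44 + 1365·9 + 455·2 + 105·1 + 15·0 + 1·1 = 24830326016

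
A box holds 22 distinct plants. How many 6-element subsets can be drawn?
C(22,6) = 22!/(6!×16!) = 74613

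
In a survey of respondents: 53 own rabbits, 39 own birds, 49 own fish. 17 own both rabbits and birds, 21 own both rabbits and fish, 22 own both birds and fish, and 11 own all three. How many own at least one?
|A∪B∪C| = 53+39+49-17-21-22+11 = 92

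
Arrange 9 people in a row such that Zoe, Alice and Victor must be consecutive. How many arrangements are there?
Treat the 3 as one block: (9-3+1)! × 3! = 5040 × 6 = 30240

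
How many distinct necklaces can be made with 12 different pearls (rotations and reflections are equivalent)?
(12-1)!/2 = 39916800/2 = 19958400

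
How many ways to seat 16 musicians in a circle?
Circular: fix one position, arrange the rest. (16-1)! = 1307674368000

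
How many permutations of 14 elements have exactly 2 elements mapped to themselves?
Choose the 2 fixed points C(14,2) = 91, derange the rest: !12 = Σ_{j=0}^{12} (-1)^j·12!/j! = 479001600 - 479001600 + 239500800 - 79833600 + 19958400 - 3991680 + 665280 - 95040 + 11880 - 1320 + 132 - 12 + 1 = 176214841. Product = 91 × 176214841 = 16035550531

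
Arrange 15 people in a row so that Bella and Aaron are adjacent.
Treat as block: (15-1)! × 2! = 87178291200 × 2 = 174356582400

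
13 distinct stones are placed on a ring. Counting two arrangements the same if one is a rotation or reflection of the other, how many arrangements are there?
(13-1)!/2 = 479001600/2 = 239500800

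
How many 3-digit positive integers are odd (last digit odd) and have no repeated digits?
Last∈{1,3,5,7,9}. Last=0: 0. Last nonzero: 5×8×P(8,1) = 320. Total = 320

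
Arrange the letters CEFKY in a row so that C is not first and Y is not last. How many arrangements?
By inclusion-exclusion: 5! - 2×(5-1)! + (5-2)! = 120 - 48 + 6 = 78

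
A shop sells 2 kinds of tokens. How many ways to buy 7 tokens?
C(7+2-1, 2-1) = C(8, 1) = 8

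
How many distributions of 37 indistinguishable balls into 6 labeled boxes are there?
C(37+6-1, 6-1) = C(42, 5) = 850668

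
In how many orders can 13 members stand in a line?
13! = 6227020800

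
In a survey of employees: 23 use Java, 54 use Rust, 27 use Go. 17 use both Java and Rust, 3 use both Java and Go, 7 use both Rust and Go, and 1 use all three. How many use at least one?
|A∪B∪C| = 23+54+27-17-3-7+1 = 78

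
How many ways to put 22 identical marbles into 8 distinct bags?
C(22+8-1, 8-1) = C(29, 7) = 1560780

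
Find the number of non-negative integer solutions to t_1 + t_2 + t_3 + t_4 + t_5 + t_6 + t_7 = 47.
C(47+7-1, 7-1) = C(53, 6) = 22957480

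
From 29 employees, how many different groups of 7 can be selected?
C(29,7) = 29!/(7!×22!) = 1560780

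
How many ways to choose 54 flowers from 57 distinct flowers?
C(57,54) = 57!/(54!×3!) = 29260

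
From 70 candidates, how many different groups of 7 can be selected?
C(70,7) = 70!/(7!×63!) = 1198774720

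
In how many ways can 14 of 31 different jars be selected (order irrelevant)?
C(31,14) = 31!/(14!×17!) = 265182525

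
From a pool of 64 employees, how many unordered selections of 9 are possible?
C(64,9) = 64!/(9!×55!) = 27540584512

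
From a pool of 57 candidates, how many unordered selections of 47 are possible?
C(57,47) = 57!/(47!×10!) = 43183019880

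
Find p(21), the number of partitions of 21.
Pentagonal recurrence p(n) = p(n-1) + p(n-2) - p(n-5) - p(n-7) + p(n-12) + p(n-15) - ... gives p(0..20) = 1, 1, 2, 3, 5, 7, 11, 15, 22, 30, 42, 56, 77, 101, 135, 176, 231, 297, 385, 490, 627. p(21) = p(20) + p(19) - p(16) - p(14) + p(9) + p(6) = 627 + 490 - 231 - 135 + 30 + 11 = 792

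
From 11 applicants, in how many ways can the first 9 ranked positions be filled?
P(11,9) = 11!/(11-9)! = 19958400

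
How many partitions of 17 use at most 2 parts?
By conjugation, equals partitions of 17 into parts ≤ 2. Let r_j(i) = number of partitions of i into parts ≤ j, for i = 0..17. r_1(i) = 1 for all i; r_j(i) = r_{j-1}(i) + r_j(i-j). Rows j = 2..2: ≤2: 1 1 2 2 3 3 4 4 5 5 6 6 7 7 8 8 9 9. r_2(17) = 9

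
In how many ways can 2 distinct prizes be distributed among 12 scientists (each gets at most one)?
P(12,2) = 12!/(12-2)! = 132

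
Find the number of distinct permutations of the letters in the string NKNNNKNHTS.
10! / (1! × 2! × 5! × 1! × 1!) = 15120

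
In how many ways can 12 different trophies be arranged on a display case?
12! = 479001600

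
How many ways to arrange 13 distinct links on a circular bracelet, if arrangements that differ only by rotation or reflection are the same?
(13-1)!/2 = 479001600/2 = 239500800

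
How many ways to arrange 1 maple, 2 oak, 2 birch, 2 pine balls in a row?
7! / (1! × 2! × 2! × 2!) = 630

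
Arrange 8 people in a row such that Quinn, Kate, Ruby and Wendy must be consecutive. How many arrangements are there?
Treat the 4 as one block: (8-4+1)! × 4! = 120 × 24 = 2880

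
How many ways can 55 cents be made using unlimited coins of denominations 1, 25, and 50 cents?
Coefficient of x^55 in 1/(1-x^1) · 1/(1-x^25) · 1/(1-x^50). Case on j = number of 50-cent coins (j = 0..1); remainder r = 55 - 50j is made from {1,25} in ⌊r/25⌋+1 ways. r = 55, 5 → 3 + 1 = 4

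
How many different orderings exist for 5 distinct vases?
5! = 120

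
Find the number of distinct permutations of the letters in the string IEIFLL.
6! / (2! × 1! × 2! × 1!) = 180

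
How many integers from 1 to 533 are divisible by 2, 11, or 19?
⌊533/2⌋+⌊533/11⌋+⌊533/19⌋ - ⌊533/22⌋-⌊533/38⌋-⌊533/209⌋ + ⌊533/418⌋ = 266+48+28 - 24-14-2 + 1 = 303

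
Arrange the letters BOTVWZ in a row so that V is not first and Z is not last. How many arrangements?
By inclusion-exclusion: 6! - 2×(6-1)! + (6-2)! = 720 - 240 + 24 = 504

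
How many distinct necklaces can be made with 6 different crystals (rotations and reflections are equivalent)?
(6-1)!/2 = 120/2 = 60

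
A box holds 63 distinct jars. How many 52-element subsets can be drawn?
C(63,52) = 63!/(52!×11!) = 615790256823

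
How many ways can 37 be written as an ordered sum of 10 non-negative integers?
C(37+10-1, 10-1) = C(46, 9) = 1101716330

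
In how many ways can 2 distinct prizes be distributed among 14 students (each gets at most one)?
P(14,2) = 14!/(14-2)! = 182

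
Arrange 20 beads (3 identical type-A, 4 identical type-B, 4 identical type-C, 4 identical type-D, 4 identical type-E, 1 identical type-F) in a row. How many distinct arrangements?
20! / (3! × 4! × 4! × 4! × 4! × 1!) = 1222160940000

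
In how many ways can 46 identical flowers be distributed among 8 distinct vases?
C(46+8-1, 8-1) = C(53, 7) = 154143080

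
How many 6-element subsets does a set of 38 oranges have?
C(38,6) = 38!/(6!×32!) = 2760681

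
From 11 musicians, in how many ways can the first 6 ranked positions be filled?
P(11,6) = 11!/(11-6)! = 332640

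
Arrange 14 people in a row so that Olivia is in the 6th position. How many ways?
Fix one position: (14-1)! = 6227020800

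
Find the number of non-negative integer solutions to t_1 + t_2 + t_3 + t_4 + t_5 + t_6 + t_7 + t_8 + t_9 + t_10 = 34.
C(34+10-1, 10-1) = C(43, 9) = 563921995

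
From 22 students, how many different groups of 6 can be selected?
C(22,6) = 22!/(6!×16!) = 74613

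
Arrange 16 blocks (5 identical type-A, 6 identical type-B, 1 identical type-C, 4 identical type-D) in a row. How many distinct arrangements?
16! / (5! × 6! × 1! × 4!) = 10090080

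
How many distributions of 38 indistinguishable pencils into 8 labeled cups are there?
C(38+8-1, 8-1) = C(45, 7) = 45379620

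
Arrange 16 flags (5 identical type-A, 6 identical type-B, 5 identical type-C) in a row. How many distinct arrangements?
16! / (5! × 6! × 5!) = 2018016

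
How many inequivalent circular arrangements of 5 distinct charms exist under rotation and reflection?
(5-1)!/2 = 24/2 = 12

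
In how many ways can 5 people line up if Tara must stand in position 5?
Fix one position: (5-1)! = 24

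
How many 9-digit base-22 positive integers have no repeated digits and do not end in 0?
Last digit: 21 nonzero choices. First digit: 20 (nonzero, ≠last). Middle 7: P(20,7) = 390700800. Total = 164094336000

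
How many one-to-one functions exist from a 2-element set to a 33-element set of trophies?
P(33,2) = 33!/(33-2)! = 1056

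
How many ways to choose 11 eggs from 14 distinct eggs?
C(14,11) = 14!/(11!×3!) = 364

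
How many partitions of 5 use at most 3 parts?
By conjugation, equals partitions of 5 into parts ≤ 3. Let r_j(i) = number of partitions of i into parts ≤ j, for i = 0..5. r_1(i) = 1 for all i; r_j(i) = r_{j-1}(i) + r_j(i-j). Rows j = 2..3: ≤2: 1 1 2 2 3 3; ≤3: 1 1 2 3 4 5. r_3(5) = 5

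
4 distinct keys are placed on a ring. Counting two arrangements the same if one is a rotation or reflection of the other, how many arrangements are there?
(4-1)!/2 = 6/2 = 3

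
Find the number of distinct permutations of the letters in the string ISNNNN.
6! / (1! × 1! × 4!) = 30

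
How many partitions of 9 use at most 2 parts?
By conjugation, equals partitions of 9 into parts ≤ 2. Let r_j(i) = number of partitions of i into parts ≤ j, for i = 0..9. r_1(i) = 1 for all i; r_j(i) = r_{j-1}(i) + r_j(i-j). Rows j = 2..2: ≤2: 1 1 2 2 3 3 4 4 5 5. r_2(9) = 5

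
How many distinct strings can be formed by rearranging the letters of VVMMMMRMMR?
10! / (2! × 6! × 2!) = 1260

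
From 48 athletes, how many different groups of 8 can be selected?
C(48,8) = 48!/(8!×40!) = 377348994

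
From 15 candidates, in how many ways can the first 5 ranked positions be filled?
P(15,5) = 15!/(15-5)! = 360360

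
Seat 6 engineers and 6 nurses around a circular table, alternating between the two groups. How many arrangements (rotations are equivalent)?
Fix one of the engineers: (6-1)! ways for the remaining engineers, × 6! ways for the nurses = 120 × 720 = 86400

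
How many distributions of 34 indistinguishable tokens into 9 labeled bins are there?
C(34+9-1, 9-1) = C(42, 8) = 118030185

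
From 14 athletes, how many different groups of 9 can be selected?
C(14,9) = 14!/(9!×5!) = 2002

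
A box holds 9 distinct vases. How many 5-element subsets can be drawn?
C(9,5) = 9!/(5!×4!) = 126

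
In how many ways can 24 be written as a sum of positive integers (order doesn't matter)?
Pentagonal recurrence p(n) = p(n-1) + p(n-2) - p(n-5) - p(n-7) + p(n-12) + p(n-15) - ... gives p(0..23) = 1, 1, 2, 3, 5, 7, 11, 15, 22, 30, 42, 56, 77, 101, 135, 176, 231, 297, 385, 490, 627, 792, 1002, 1255. p(24) = p(23) + p(22) - p(19) - p(17) + p(12) + p(9) - p(2) = 1255 + 1002 - 490 - 297 + 77 + 30 - 2 = 1575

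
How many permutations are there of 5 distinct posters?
5! = 120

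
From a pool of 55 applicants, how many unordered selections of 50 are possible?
C(55,50) = 55!/(50!×5!) = 3478761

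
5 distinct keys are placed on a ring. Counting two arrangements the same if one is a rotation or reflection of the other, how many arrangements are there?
(5-1)!/2 = 24/2 = 12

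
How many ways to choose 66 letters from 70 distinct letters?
C(70,66) = 70!/(66!×4!) = 916895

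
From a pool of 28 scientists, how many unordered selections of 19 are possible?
C(28,19) = 28!/(19!×9!) = 6906900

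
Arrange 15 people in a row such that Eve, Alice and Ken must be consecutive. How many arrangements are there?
Treat the 3 as one block: (15-3+1)! × 3! = 6227020800 × 6 = 37362124800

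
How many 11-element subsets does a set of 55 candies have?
C(55,11) = 55!/(11!×44!) = 119653565850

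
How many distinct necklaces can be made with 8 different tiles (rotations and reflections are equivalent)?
(8-1)!/2 = 5040/2 = 2520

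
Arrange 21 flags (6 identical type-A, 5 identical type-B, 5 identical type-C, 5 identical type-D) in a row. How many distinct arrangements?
21! / (6! × 5! × 5! × 5!) = 41064607584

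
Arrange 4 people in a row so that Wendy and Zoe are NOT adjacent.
Total - adjacent = 4! - (4-1)!×2 = 24 - 12 = 12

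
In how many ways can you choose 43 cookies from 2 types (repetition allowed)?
C(43+2-1, 2-1) = C(44, 1) = 44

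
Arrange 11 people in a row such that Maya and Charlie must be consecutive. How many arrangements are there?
Treat the 2 as one block: (11-2+1)! × 2! = 3628800 × 2 = 7257600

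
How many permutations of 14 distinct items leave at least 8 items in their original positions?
Exactly j fixed points: C(14,j)·!(14-j); sum over j ≥ 8 (derangement numbers via !m = (m-1)·(!(m-1) + !(m-2)): !0..!6 = 1, 0, 1, 2, 9, 44, 265). Σ_{j=8}^{14} C(14,j)·!(14-j) = C(14,8)·!6 + C(14,9)·!5 + C(14,10)·!4 + C(14,11)·!3 + C(14,12)·!2 + C(14,13)·!1 + C(14,14)·!0 = 3003·265 + 2002·44 + 1001·9 + 364·2 + 91·1 + 14·0 + 1·1 = 893712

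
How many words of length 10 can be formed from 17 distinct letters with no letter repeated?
P(17,10) = 17!/(17-10)! = 70572902400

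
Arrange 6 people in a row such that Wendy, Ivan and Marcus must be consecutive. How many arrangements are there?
Treat the 3 as one block: (6-3+1)! × 3! = 24 × 6 = 144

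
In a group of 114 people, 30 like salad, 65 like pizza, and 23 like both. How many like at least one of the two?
|A∪B| = |A| + |B| - |A∩B| = 30 + 65 - 23 = 72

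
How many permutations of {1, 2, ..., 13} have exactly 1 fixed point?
Choose the 1 fixed point C(13,1) = 13, derange the rest: !12 = Σ_{j=0}^{12} (-1)^j·12!/j! = 479001600 - 479001600 + 239500800 - 79833600 + 19958400 - 3991680 + 665280 - 95040 + 11880 - 1320 + 132 - 12 + 1 = 176214841. Product = 13 × 176214841 = 2290792933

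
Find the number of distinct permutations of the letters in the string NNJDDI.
6! / (2! × 1! × 1! × 2!) = 180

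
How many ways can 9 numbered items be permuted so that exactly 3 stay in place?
Choose the 3 fixed points C(9,3) = 84, derange the rest: !6 = Σ_{j=0}^{6} (-1)^j·6!/j! = 720 - 720 + 360 - 120 + 30 - 6 + 1 = 265. Product = 84 × 265 = 22260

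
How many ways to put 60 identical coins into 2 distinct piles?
C(60+2-1, 2-1) = C(61, 1) = 61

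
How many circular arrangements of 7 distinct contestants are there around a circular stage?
Circular: fix one position, arrange the rest. (7-1)! = 720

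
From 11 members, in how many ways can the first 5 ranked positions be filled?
P(11,5) = 11!/(11-5)! = 55440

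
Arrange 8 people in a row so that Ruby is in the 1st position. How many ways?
Fix one position: (8-1)! = 5040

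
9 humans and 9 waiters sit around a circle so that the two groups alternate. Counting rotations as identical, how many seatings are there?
Fix one of the humans: (9-1)! ways for the remaining humans, × 9! ways for the waiters = 40320 × 362880 = 14631321600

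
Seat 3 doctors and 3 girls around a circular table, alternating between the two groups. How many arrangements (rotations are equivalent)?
Fix one of the doctors: (3-1)! ways for the remaining doctors, × 3! ways for the girls = 2 × 6 = 12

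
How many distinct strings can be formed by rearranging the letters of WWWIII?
6! / (3! × 3!) = 20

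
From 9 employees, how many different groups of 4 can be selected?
C(9,4) = 9!/(4!×5!) = 126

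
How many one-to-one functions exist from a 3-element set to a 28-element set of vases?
P(28,3) = 28!/(28-3)! = 19656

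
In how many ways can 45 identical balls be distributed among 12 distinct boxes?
C(45+12-1, 12-1) = C(56, 11) = 148902215280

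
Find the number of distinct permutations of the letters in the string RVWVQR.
6! / (1! × 1! × 2! × 2!) = 180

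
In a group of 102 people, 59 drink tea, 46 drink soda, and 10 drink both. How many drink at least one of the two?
|A∪B| = |A| + |B| - |A∩B| = 59 + 46 - 10 = 95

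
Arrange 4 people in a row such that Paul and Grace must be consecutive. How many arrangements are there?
Treat the 2 as one block: (4-2+1)! × 2! = 6 × 2 = 12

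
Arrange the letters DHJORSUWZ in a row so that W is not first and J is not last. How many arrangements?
By inclusion-exclusion: 9! - 2×(9-1)! + (9-2)! = 362880 - 80640 + 5040 = 287280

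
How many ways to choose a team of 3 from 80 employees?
C(80,3) = 80!/(3!×77!) = 82160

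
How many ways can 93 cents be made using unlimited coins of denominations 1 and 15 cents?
Coefficient of x^93 in 1/(1-x^1) · 1/(1-x^15). Use j coins of 15 for j = 0..⌊93/15⌋ = 6, the rest in 1s: 6 + 1 = 7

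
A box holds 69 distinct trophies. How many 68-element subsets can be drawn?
C(69,68) = 69!/(68!×1!) = 69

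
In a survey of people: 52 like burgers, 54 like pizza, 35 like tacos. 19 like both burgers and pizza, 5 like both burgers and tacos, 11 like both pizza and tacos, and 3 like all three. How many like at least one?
|A∪B∪C| = 52+54+35-19-5-11+3 = 109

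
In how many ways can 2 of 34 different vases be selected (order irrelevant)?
C(34,2) = 34!/(2!×32!) = 561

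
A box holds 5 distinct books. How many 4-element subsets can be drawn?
C(5,4) = 5!/(4!×1!) = 5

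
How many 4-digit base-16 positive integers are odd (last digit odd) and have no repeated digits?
Last∈{1,3,5,7,9,11,13,15}. Last=0: 0. Last nonzero: 8×14×P(14,2) = 20384. Total = 20384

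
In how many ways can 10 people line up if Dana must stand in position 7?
Fix one position: (10-1)! = 362880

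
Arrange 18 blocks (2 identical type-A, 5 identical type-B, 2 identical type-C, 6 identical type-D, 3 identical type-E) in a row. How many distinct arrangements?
18! / (2! × 5! × 2! × 6! × 3!) = 3087564480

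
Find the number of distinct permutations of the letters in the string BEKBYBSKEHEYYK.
14! / (3! × 3! × 1! × 3! × 3! × 1!) = 67267200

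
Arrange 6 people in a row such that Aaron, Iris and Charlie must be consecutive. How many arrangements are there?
Treat the 3 as one block: (6-3+1)! × 3! = 24 × 6 = 144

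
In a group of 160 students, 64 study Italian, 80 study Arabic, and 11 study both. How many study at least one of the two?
|A∪B| = |A| + |B| - |A∩B| = 64 + 80 - 11 = 133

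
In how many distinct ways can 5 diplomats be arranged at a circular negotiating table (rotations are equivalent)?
Circular: fix one position, arrange the rest. (5-1)! = 24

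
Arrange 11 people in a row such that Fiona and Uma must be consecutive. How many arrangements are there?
Treat the 2 as one block: (11-2+1)! × 2! = 3628800 × 2 = 7257600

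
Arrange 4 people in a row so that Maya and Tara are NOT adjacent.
Total - adjacent = 4! - (4-1)!×2 = 24 - 12 = 12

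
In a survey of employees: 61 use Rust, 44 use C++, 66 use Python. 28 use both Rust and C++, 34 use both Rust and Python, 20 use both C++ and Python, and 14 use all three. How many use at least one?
|A∪B∪C| = 61+44+66-28-34-20+14 = 103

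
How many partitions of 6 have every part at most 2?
Let r_j(i) = number of partitions of i into parts ≤ j, for i = 0..6. r_1(i) = 1 for all i; r_j(i) = r_{j-1}(i) + r_j(i-j). Rows j = 2..2: ≤2: 1 1 2 2 3 3 4. r_2(6) = 4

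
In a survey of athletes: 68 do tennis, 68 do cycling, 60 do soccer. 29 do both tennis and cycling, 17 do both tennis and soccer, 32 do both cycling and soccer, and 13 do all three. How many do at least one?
|A∪B∪C| = 68+68+60-29-17-32+13 = 131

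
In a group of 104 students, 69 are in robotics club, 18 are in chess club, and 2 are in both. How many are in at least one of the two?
|A∪B| = |A| + |B| - |A∩B| = 69 + 18 - 2 = 85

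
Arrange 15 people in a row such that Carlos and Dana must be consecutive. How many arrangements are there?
Treat the 2 as one block: (15-2+1)! × 2! = 87178291200 × 2 = 174356582400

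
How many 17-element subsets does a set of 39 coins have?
C(39,17) = 39!/(17!×22!) = 51021117810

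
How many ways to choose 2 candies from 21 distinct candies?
C(21,2) = 21!/(2!×19!) = 210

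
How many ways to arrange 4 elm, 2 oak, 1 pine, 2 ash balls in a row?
9! / (4! × 2! × 1! × 2!) = 3780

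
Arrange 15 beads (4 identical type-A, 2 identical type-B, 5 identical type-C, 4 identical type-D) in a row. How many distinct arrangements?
15! / (4! × 2! × 5! × 4!) = 9459450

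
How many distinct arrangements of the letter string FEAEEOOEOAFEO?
13! / (4! × 2! × 2! × 5!) = 540540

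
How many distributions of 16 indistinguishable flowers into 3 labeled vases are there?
C(16+3-1, 3-1) = C(18, 2) = 153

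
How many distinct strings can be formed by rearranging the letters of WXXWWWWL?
8! / (5! × 1! × 2!) = 168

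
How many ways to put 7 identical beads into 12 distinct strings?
C(7+12-1, 12-1) = C(18, 11) = 31824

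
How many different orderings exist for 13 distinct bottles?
13! = 6227020800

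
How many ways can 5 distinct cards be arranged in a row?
5! = 120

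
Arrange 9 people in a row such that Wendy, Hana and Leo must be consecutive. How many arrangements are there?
Treat the 3 as one block: (9-3+1)! × 3! = 5040 × 6 = 30240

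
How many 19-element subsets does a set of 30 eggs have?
C(30,19) = 30!/(19!×11!) = 54627300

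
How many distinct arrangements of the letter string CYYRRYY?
7! / (2! × 1! × 4!) = 105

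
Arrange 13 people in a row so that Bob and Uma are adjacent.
Treat as block: (13-1)! × 2! = 479001600 × 2 = 958003200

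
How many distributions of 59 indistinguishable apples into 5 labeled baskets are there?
C(59+5-1, 5-1) = C(63, 4) = 595665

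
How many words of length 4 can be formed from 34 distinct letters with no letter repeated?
P(34,4) = 34!/(34-4)! = 1113024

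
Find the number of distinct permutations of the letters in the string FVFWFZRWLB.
10! / (1! × 1! × 2! × 1! × 3! × 1! × 1!) = 302400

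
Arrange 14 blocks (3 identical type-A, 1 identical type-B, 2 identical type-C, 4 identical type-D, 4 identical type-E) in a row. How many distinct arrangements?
14! / (3! × 1! × 2! × 4! × 4!) = 12612600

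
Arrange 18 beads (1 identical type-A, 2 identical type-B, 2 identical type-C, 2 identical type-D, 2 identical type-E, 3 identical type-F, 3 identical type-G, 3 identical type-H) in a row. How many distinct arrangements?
18! / (1! × 2! × 2! × 2! × 2! × 3! × 3! × 3!) = 1852538688000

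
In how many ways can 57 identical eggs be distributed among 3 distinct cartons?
C(57+3-1, 3-1) = C(59, 2) = 1711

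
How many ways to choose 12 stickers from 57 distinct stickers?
C(57,12) = 57!/(12!×45!) = 707285522580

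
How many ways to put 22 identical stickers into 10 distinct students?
C(22+10-1, 10-1) = C(31, 9) = 20160075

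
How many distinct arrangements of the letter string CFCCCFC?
7! / (2! × 5!) = 21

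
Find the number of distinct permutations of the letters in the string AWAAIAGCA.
9! / (1! × 5! × 1! × 1! × 1!) = 3024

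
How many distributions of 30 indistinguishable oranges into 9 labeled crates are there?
C(30+9-1, 9-1) = C(38, 8) = 48903492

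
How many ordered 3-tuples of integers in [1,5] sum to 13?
Coefficient of x^13 in (x + x² + ... + x^5)^3. By inclusion-exclusion on dice exceeding 5: Σ_j (-1)^j C(3,j)·C(13-1-5j, 2) = C(3,0)·C(12,2) - C(3,1)·C(7,2) + C(3,2)·C(2,2) = 1·66 - 3·21 + 3·1 = 6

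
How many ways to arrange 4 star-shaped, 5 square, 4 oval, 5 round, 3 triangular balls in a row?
21! / (4! × 5! × 4! × 5! × 3!) = 1026615189600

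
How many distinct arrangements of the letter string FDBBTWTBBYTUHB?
14! / (5! × 1! × 1! × 1! × 1! × 1! × 3! × 1!) = 121080960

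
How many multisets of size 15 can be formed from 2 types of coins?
C(15+2-1, 2-1) = C(16, 1) = 16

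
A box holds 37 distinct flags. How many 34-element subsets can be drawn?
C(37,34) = 37!/(34!×3!) = 7770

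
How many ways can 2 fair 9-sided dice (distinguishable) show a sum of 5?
Coefficient of x^5 in (x + x² + ... + x^9)^2. By inclusion-exclusion on dice exceeding 9: Σ_j (-1)^j C(2,j)·C(5-1-9j, 1) = C(2,0)·C(4,1) = 1·4 = 4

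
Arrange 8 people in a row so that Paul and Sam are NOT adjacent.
Total - adjacent = 8! - (8-1)!×2 = 40320 - 10080 = 30240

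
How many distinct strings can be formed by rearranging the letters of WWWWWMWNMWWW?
12! / (2! × 1! × 9!) = 660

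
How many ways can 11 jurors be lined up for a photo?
11! = 39916800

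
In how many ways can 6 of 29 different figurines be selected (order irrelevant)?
C(29,6) = 29!/(6!×23!) = 475020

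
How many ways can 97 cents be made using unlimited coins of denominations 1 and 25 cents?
Coefficient of x^97 in 1/(1-x^1) · 1/(1-x^25). Use j coins of 25 for j = 0..⌊97/25⌋ = 3, the rest in 1s: 3 + 1 = 4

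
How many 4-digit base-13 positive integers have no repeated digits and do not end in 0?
Last digit: 12 nonzero choices. First digit: 11 (nonzero, ≠last). Middle 2: P(11,2) = 110. Total = 14520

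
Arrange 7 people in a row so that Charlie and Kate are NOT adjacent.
Total - adjacent = 7! - (7-1)!×2 = 5040 - 1440 = 3600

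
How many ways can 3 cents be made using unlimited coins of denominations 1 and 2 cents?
Coefficient of x^3 in 1/(1-x^1) · 1/(1-x^2). Use j coins of 2 for j = 0..⌊3/2⌋ = 1, the rest in 1s: 1 + 1 = 2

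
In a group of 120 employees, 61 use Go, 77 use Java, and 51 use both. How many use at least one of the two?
|A∪B| = |A| + |B| - |A∩B| = 61 + 77 - 51 = 87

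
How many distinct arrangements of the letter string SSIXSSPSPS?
10! / (1! × 2! × 6! × 1!) = 2520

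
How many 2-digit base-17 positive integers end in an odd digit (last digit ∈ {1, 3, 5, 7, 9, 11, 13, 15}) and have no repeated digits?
Last∈{1,3,5,7,9,11,13,15}. Last=0: 0. Last nonzero: 8×15×P(15,0) = 120. Total = 120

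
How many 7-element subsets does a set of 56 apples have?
C(56,7) = 56!/(7!×49!) = 231917400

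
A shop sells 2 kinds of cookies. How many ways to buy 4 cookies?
C(4+2-1, 2-1) = C(5, 1) = 5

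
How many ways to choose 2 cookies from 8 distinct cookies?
C(8,2) = 8!/(2!×6!) = 28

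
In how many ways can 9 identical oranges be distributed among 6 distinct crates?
C(9+6-1, 6-1) = C(14, 5) = 2002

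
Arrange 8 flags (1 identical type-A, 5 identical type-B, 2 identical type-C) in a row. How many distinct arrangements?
8! / (1! × 5! × 2!) = 168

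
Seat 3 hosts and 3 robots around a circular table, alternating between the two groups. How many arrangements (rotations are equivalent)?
Fix one of the hosts: (3-1)! ways for the remaining hosts, × 3! ways for the robots = 2 × 6 = 12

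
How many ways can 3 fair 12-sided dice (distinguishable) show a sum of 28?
Coefficient of x^28 in (x + x² + ... + x^12)^3. By inclusion-exclusion on dice exceeding 12: Σ_j (-1)^j C(3,j)·C(28-1-12j, 2) = C(3,0)·C(27,2) - C(3,1)·C(15,2) + C(3,2)·C(3,2) = 1·351 - 3·105 + 3·3 = 45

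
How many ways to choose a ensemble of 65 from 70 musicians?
C(70,65) = 70!/(65!×5!) = 12103014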